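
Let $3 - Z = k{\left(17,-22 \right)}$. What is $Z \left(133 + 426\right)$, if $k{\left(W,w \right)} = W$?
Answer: $-7826$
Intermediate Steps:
$Z = -14$ ($Z = 3 - 17 = -14$)
$Z \left(133 + 426\right) = - 14 \left(133 + 426\right) = \left(-14\right) 559 = -7826$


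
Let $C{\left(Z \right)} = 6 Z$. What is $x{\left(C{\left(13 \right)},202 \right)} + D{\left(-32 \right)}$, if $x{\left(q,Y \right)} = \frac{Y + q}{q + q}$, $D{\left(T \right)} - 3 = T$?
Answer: $- \frac{1061}{39} \approx -27.205$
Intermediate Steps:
$D{\left(T \right)} = 3 + T$
$x{\left(q,Y \right)} = \frac{Y + q}{2 q}$
$x{\left(C{\left(13 \right)},202 \right)} + D{\left(-32 \right)} = \frac{202 + 6 \cdot 13}{2 \cdot 6 \cdot 13} + \left(3 - 32\right) = \frac{202 + 78}{2 \cdot 78} - 29 = \frac{1}{2} \cdot \frac{1}{78} \cdot 280 - 29 = \frac{70}{39} - 29 = - \frac{1061}{39}$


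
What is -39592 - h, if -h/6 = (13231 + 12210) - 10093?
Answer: 52496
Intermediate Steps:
h = -92088 (h = -6*((13231 + 12210) - 10093) = -6*(25441 - 10093) = -6*15348 = -92088)
-39592 - h = -39592 - 1*(-92088) = -39592 + 92088 = 52496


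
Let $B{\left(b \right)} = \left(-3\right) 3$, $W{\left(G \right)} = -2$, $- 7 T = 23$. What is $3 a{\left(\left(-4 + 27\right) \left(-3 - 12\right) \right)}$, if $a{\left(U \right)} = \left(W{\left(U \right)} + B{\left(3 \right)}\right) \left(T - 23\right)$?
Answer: $\frac{6072}{7} \approx 867.43$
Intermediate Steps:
$T = - \frac{23}{7}$ ($T = \left(- \frac{1}{7}\right) 23 = - \frac{23}{7} \approx -3.2857$)
$B{\left(b \right)} = -9$
$a{\left(U \right)} = \frac{2024}{7}$ ($a{\left(U \right)} = \left(-2 - 9\right) \left(- \frac{23}{7} - 23\right) = \left(-11\right) \left(- \frac{184}{7}\right) = \frac{2024}{7}$)
$3 a{\left(\left(-4 + 27\right) \left(-3 - 12\right) \right)} = 3 \cdot \frac{2024}{7} = \frac{6072}{7}$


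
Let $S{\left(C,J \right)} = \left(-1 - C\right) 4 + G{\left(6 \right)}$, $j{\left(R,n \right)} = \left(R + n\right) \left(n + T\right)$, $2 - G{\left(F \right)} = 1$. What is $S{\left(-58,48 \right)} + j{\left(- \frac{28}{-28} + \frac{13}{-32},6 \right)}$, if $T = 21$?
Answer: $\frac{13025}{32} \approx 407.03$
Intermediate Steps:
$G{\left(F \right)} = 1$ ($G{\left(F \right)} = 2 - 1 = 1$)
$j{\left(R,n \right)} = \left(21 + n\right) \left(R + n\right)$ ($j{\left(R,n \right)} = \left(R + n\right) \left(n + 21\right) = \left(R + n\right) \left(21 + n\right) = \left(21 + n\right) \left(R + n\right)$)
$S{\left(C,J \right)} = -3 - 4 C$ ($S{\left(C,J \right)} = \left(-1 - C\right) 4 + 1 = \left(-4 - 4 C\right) + 1 = -3 - 4 C$)
$S{\left(-58,48 \right)} + j{\left(- \frac{28}{-28} + \frac{13}{-32},6 \right)} = \left(-3 - -232\right) + \left(6^{2} + 21 \left(- \frac{28}{-28} + \frac{13}{-32}\right) + 21 \cdot 6 + \left(- \frac{28}{-28} + \frac{13}{-32}\right) 6\right) = \left(-3 + 232\right) + \left(36 + 21 \left(\left(-28\right) \left(- \frac{1}{28}\right) + 13 \left(- \frac{1}{32}\right)\right) + 126 + \left(\left(-28\right) \left(- \frac{1}{28}\right) + 13 \left(- \frac{1}{32}\right)\right) 6\right) = 229 + \left(36 + 21 \left(1 - \frac{13}{32}\right) + 126 + \left(1 - \frac{13}{32}\right) 6\right) = 229 + \left(36 + 21 \cdot \frac{19}{32} + 126 + \frac{19}{32} \cdot 6\right) = 229 + \left(36 + \frac{399}{32} + 126 + \frac{57}{16}\right) = 229 + \frac{5697}{32} = \frac{13025}{32}$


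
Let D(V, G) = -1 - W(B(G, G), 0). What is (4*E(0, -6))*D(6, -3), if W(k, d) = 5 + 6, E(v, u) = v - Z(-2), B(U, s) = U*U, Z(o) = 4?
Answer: 192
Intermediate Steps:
B(U, s) = U²
E(v, u) = -4 + v (E(v, u) = v - 1*4 = v - 4 = -4 + v)
W(k, d) = 11
D(V, G) = -12 (D(V, G) = -1 - 1*11 = -1 - 11 = -12)
(4*E(0, -6))*D(6, -3) = (4*(-4 + 0))*(-12) = (4*(-4))*(-12) = -16*(-12) = 192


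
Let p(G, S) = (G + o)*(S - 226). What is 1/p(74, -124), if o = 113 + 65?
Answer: -1/88200 ≈ -1.1338e-5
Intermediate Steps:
o = 178
p(G, S) = (-226 + S)*(178 + G) (p(G, S) = (G + 178)*(S - 226) = (178 + G)*(-226 + S) = (-226 + S)*(178 + G))
1/p(74, -124) = 1/(-40228 - 226*74 + 178*(-124) + 74*(-124)) = 1/(-40228 - 16724 - 22072 - 9176) = 1/(-88200) = -1/88200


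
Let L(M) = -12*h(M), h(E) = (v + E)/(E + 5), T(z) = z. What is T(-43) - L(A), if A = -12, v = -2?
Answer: -19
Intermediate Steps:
h(E) = (-2 + E)/(5 + E) (h(E) = (-2 + E)/(E + 5) = (-2 + E)/(5 + E))
L(M) = -12*(-2 + M)/(5 + M)
T(-43) - L(A) = -43 - 12*(2 - 1*(-12))/(5 - 12) = -43 - 12*(2 + 12)/(-7) = -43 - 12*(-1)*14/7 = -43 - 1*(-24) = -43 + 24 = -19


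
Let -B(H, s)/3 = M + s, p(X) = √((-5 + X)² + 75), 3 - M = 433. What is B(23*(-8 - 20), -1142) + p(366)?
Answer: 4716 + 2*√32599 ≈ 5077.1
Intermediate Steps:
M = -430 (M = 3 - 1*433 = 3 - 433 = -430)
p(X) = √(75 + (-5 + X)²)
B(H, s) = 1290 - 3*s (B(H, s) = -3*(-430 + s) = 1290 - 3*s)
B(23*(-8 - 20), -1142) + p(366) = (1290 - 3*(-1142)) + √(75 + (-5 + 366)²) = (1290 + 3426) + √(75 + 361²) = 4716 + √(75 + 130321) = 4716 + √130396 = 4716 + 2*√32599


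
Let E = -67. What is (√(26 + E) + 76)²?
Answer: (76 + I*√41)² ≈ 5735.0 + 973.27*I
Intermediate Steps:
(√(26 + E) + 76)² = (√(26 - 67) + 76)² = (√(-41) + 76)² = (I*√41 + 76)² = (76 + I*√41)²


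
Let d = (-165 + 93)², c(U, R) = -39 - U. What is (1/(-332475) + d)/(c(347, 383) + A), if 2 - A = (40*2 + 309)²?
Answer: -1723550399/50438119875 ≈ -0.034172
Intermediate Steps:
A = -151319 (A = 2 - (40*2 + 309)² = 2 - (80 + 309)² = 2 - 1*389² = 2 - 1*151321 = 2 - 151321 = -151319)
d = 5184 (d = (-72)² = 5184)
(1/(-332475) + d)/(c(347, 383) + A) = (1/(-332475) + 5184)/((-39 - 1*347) - 151319) = (-1/332475 + 5184)/((-39 - 347) - 151319) = 1723550399/(332475*(-386 - 151319)) = (1723550399/332475)/(-151705) = (1723550399/332475)*(-1/151705) = -1723550399/50438119875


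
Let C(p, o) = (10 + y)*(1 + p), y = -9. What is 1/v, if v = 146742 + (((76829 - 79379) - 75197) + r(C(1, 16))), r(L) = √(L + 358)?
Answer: 13799/952061933 - 6*√10/4760309665 ≈ 1.4490e-5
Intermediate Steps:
C(p, o) = 1 + p (C(p, o) = (10 - 9)*(1 + p) = 1*(1 + p) = 1 + p)
r(L) = √(358 + L)
v = 68995 + 6*√10 (v = 146742 + (((76829 - 79379) - 75197) + √(358 + (1 + 1))) = 146742 + ((-2550 - 75197) + √(358 + 2)) = 146742 + (-77747 + √360) = 146742 + (-77747 + 6*√10) = 68995 + 6*√10 ≈ 69014.)
1/v = 1/(68995 + 6*√10)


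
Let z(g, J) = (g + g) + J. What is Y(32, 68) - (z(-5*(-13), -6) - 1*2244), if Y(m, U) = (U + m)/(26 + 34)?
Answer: 6365/3 ≈ 2121.7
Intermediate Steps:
z(g, J) = J + 2*g (z(g, J) = 2*g + J = J + 2*g)
Y(m, U) = U/60 + m/60 (Y(m, U) = (U + m)/60 = (U + m)*(1/60) = U/60 + m/60)
Y(32, 68) - (z(-5*(-13), -6) - 1*2244) = ((1/60)*68 + (1/60)*32) - ((-6 + 2*(-5*(-13))) - 1*2244) = (17/15 + 8/15) - ((-6 + 2*65) - 2244) = 5/3 - ((-6 + 130) - 2244) = 5/3 - (124 - 2244) = 5/3 - 1*(-2120) = 5/3 + 2120 = 6365/3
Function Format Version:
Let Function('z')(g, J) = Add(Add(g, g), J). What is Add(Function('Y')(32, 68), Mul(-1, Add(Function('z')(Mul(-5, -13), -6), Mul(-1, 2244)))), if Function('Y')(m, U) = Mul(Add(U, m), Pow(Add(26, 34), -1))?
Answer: Rational(6365, 3) ≈ 2121.7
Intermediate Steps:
Function('z')(g, J) = Add(J, Mul(2, g)) (Function('z')(g, J) = Add(Mul(2, g), J) = Add(J, Mul(2, g)))
Function('Y')(m, U) = Add(Mul(Rational(1, 60), U), Mul(Rational(1, 60), m)) (Function('Y')(m, U) = Mul(Add(U, m), Pow(60, -1)) = Mul(Add(U, m), Rational(1, 60)) = Add(Mul(Rational(1, 60), U), Mul(Rational(1, 60), m)))
Add(Function('Y')(32, 68), Mul(-1, Add(Function('z')(Mul(-5, -13), -6), Mul(-1, 2244)))) = Add(Add(Mul(Rational(1, 60), 68), Mul(Rational(1, 60), 32)), Mul(-1, Add(Add(-6, Mul(2, Mul(-5, -13))), Mul(-1, 2244)))) = Add(Add(Rational(17, 15), Rational(8, 15)), Mul(-1, Add(Add(-6, Mul(2, 65)), -2244))) = Add(Rational(5, 3), Mul(-1, Add(Add(-6, 130), -2244))) = Add(Rational(5, 3), Mul(-1, Add(124, -2244))) = Add(Rational(5, 3), Mul(-1, -2120)) = Add(Rational(5, 3), 2120) = Rational(6365, 3)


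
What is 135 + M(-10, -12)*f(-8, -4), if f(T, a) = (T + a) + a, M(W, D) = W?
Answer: 295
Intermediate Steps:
f(T, a) = T + 2*a
135 + M(-10, -12)*f(-8, -4) = 135 - 10*(-8 + 2*(-4)) = 135 - 10*(-8 - 8) = 135 - 10*(-16) = 135 + 160 = 295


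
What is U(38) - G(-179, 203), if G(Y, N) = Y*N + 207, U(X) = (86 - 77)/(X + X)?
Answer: 2745889/76 ≈ 36130.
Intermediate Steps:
U(X) = 9/(2*X) (U(X) = 9/((2*X)) = 9*(1/(2*X)) = 9/(2*X))
G(Y, N) = 207 + N*Y (G(Y, N) = N*Y + 207 = 207 + N*Y)
U(38) - G(-179, 203) = (9/2)/38 - (207 + 203*(-179)) = (9/2)*(1/38) - (207 - 36337) = 9/76 - 1*(-36130) = 9/76 + 36130 = 2745889/76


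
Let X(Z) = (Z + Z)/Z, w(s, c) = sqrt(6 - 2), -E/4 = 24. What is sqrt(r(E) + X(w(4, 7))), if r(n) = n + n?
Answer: I*sqrt(190) ≈ 13.784*I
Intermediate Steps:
E = -96 (E = -4*24 = -96)
w(s, c) = 2 (w(s, c) = sqrt(4) = 2)
r(n) = 2*n
X(Z) = 2 (X(Z) = (2*Z)/Z = 2)
sqrt(r(E) + X(w(4, 7))) = sqrt(2*(-96) + 2) = sqrt(-192 + 2) = sqrt(-190) = I*sqrt(190)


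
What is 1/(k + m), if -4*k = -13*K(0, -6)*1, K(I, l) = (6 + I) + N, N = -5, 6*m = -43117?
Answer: -12/86195 ≈ -0.00013922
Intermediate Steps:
m = -43117/6 (m = (⅙)*(-43117) = -43117/6 ≈ -7186.2)
K(I, l) = 1 + I (K(I, l) = (6 + I) - 5 = 1 + I)
k = 13/4 (k = -(-13*(1 + 0))/4 = -(-13*1)/4 = -(-13)/4 = -¼*(-13) = 13/4 ≈ 3.2500)
1/(k + m) = 1/(13/4 - 43117/6) = 1/(-86195/12) = -12/86195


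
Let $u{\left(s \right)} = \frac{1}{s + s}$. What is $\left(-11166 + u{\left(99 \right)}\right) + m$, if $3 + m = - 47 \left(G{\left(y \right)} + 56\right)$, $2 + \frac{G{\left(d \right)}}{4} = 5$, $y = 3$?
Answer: $- \frac{2844269}{198} \approx -14365.0$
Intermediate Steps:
$G{\left(d \right)} = 12$ ($G{\left(d \right)} = -8 + 4 \cdot 5 = -8 + 20 = 12$)
$m = -3199$ ($m = -3 - 47 \left(12 + 56\right) = -3 - 3196 = -3199$)
$u{\left(s \right)} = \frac{1}{2 s}$
$\left(-11166 + u{\left(99 \right)}\right) + m = \left(-11166 + \frac{1}{2 \cdot 99}\right) - 3199 = \left(-11166 + \frac{1}{2} \cdot \frac{1}{99}\right) - 3199 = \left(-11166 + \frac{1}{198}\right) - 3199 = - \frac{2210867}{198} - 3199 = - \frac{2844269}{198}$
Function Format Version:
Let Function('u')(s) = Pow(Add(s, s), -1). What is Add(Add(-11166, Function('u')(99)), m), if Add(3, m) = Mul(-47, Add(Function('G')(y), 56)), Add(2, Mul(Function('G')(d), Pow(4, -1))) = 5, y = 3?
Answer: Rational(-2844269, 198) ≈ -14365.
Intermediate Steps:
Function('G')(d) = 12 (Function('G')(d) = Add(-8, Mul(4, 5)) = Add(-8, 20) = 12)
m = -3199 (m = Add(-3, Mul(-47, Add(12, 56))) = Add(-3, Mul(-47, 68)) = Add(-3, -3196) = -3199)
Function('u')(s) = Mul(Rational(1, 2), Pow(s, -1)) (Function('u')(s) = Pow(Mul(2, s), -1) = Mul(Rational(1, 2), Pow(s, -1)))
Add(Add(-11166, Function('u')(99)), m) = Add(Add(-11166, Mul(Rational(1, 2), Pow(99, -1))), -3199) = Add(Add(-11166, Mul(Rational(1, 2), Rational(1, 99))), -3199) = Add(Add(-11166, Rational(1, 198)), -3199) = Add(Rational(-2210867, 198), -3199) = Rational(-2844269, 198)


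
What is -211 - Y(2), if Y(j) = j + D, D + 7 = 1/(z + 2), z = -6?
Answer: -823/4 ≈ -205.75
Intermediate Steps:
D = -29/4 (D = -7 + 1/(-6 + 2) = -7 + 1/(-4) = -7 - ¼ = -29/4 ≈ -7.2500)
Y(j) = -29/4 + j (Y(j) = j - 29/4 = -29/4 + j)
-211 - Y(2) = -211 - (-29/4 + 2) = -211 - 1*(-21/4) = -211 + 21/4 = -823/4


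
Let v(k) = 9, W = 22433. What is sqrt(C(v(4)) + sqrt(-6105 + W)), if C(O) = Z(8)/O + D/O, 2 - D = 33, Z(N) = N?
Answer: sqrt(-23 + 18*sqrt(4082))/3 ≈ 11.190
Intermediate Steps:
D = -31 (D = 2 - 1*33 = 2 - 33 = -31)
C(O) = -23/O (C(O) = 8/O - 31/O = -23/O)
sqrt(C(v(4)) + sqrt(-6105 + W)) = sqrt(-23/9 + sqrt(-6105 + 22433)) = sqrt(-23*1/9 + sqrt(16328)) = sqrt(-23/9 + 2*sqrt(4082))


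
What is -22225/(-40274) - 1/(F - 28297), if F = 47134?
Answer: 32200927/58357026 ≈ 0.55179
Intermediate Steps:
-22225/(-40274) - 1/(F - 28297) = -22225/(-40274) - 1/(47134 - 28297) = -22225*(-1/40274) - 1/18837 = 22225/40274 - 1*1/18837 = 22225/40274 - 1/18837 = 32200927/58357026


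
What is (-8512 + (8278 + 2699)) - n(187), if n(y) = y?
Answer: 2278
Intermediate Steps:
(-8512 + (8278 + 2699)) - n(187) = (-8512 + (8278 + 2699)) - 1*187 = (-8512 + 10977) - 187 = 2465 - 187 = 2278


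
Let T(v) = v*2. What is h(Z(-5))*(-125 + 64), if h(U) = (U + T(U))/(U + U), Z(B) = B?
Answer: -183/2 ≈ -91.500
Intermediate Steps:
T(v) = 2*v
h(U) = 3/2 (h(U) = (U + 2*U)/(U + U) = (3*U)/((2*U)) = (3*U)*(1/(2*U)) = 3/2)
h(Z(-5))*(-125 + 64) = 3*(-125 + 64)/2 = (3/2)*(-61) = -183/2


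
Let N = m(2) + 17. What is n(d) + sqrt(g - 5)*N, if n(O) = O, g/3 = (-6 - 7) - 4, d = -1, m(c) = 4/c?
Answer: -1 + 38*I*sqrt(14) ≈ -1.0 + 142.18*I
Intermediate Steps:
g = -51 (g = 3*((-6 - 7) - 4) = 3*(-13 - 4) = 3*(-17) = -51)
N = 19 (N = 4/2 + 17 = 4*(1/2) + 17 = 2 + 17 = 19)
n(d) + sqrt(g - 5)*N = -1 + sqrt(-51 - 5)*19 = -1 + sqrt(-56)*19 = -1 + (2*I*sqrt(14))*19 = -1 + 38*I*sqrt(14)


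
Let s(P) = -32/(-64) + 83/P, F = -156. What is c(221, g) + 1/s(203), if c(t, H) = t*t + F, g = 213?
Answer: 17965171/369 ≈ 48686.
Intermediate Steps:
c(t, H) = -156 + t² (c(t, H) = t*t - 156 = t² - 156 = -156 + t²)
s(P) = ½ + 83/P (s(P) = -32*(-1/64) + 83/P = ½ + 83/P)
c(221, g) + 1/s(203) = (-156 + 221²) + 1/((½)*(166 + 203)/203) = (-156 + 48841) + 1/((½)*(1/203)*369) = 48685 + 1/(369/406) = 48685 + 406/369 = 17965171/369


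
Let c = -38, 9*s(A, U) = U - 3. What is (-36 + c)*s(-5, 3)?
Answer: 0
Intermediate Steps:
s(A, U) = -⅓ + U/9 (s(A, U) = (U - 3)/9 = (-3 + U)/9 = -⅓ + U/9)
(-36 + c)*s(-5, 3) = (-36 - 38)*(-⅓ + (⅑)*3) = -74*(-⅓ + ⅓) = -74*0 = 0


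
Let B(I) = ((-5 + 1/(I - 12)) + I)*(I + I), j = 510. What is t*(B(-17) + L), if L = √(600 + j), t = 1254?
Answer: 27244404/29 + 1254*√1110 ≈ 9.8124e+5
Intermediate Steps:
B(I) = 2*I*(-5 + I + 1/(-12 + I)) (B(I) = ((-5 + 1/(-12 + I)) + I)*(2*I) = (-5 + I + 1/(-12 + I))*(2*I) = 2*I*(-5 + I + 1/(-12 + I)))
L = √1110 (L = √(600 + 510) = √1110 ≈ 33.317)
t*(B(-17) + L) = 1254*(2*(-17)*(61 + (-17)² - 17*(-17))/(-12 - 17) + √1110) = 1254*(2*(-17)*(61 + 289 + 289)/(-29) + √1110) = 1254*(2*(-17)*(-1/29)*639 + √1110) = 1254*(21726/29 + √1110) = 27244404/29 + 1254*√1110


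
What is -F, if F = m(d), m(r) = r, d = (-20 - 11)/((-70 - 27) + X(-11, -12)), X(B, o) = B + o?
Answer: -31/120 ≈ -0.25833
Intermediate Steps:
d = 31/120 (d = (-20 - 11)/((-70 - 27) + (-11 - 12)) = -31/(-97 - 23) = -31/(-120) = -31*(-1/120) = 31/120 ≈ 0.25833)
F = 31/120 ≈ 0.25833
-F = -1*31/120 = -31/120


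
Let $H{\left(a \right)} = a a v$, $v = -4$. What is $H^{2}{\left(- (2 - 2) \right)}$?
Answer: $0$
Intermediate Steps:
$H{\left(a \right)} = - 4 a^{2}$ ($H{\left(a \right)} = a a \left(-4\right) = a \left(- 4 a\right) = - 4 a^{2}$)
$H^{2}{\left(- (2 - 2) \right)} = \left(- 4 \left(- (2 - 2)\right)^{2}\right)^{2} = \left(- 4 \left(\left(-1\right) 0\right)^{2}\right)^{2} = \left(- 4 \cdot 0^{2}\right)^{2} = \left(\left(-4\right) 0\right)^{2} = 0^{2} = 0$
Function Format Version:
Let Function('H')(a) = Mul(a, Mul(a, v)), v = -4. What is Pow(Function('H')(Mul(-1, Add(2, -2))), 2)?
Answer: 0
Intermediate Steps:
Function('H')(a) = Mul(-4, Pow(a, 2)) (Function('H')(a) = Mul(a, Mul(a, -4)) = Mul(a, Mul(-4, a)) = Mul(-4, Pow(a, 2)))
Pow(Function('H')(Mul(-1, Add(2, -2))), 2) = Pow(Mul(-4, Pow(Mul(-1, Add(2, -2)), 2)), 2) = Pow(Mul(-4, Pow(Mul(-1, 0), 2)), 2) = Pow(Mul(-4, Pow(0, 2)), 2) = Pow(Mul(-4, 0), 2) = Pow(0, 2) = 0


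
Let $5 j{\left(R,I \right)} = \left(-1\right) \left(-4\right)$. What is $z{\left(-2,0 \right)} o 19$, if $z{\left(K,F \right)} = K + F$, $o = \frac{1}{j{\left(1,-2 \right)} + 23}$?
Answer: $- \frac{190}{119} \approx -1.5966$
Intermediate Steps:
$j{\left(R,I \right)} = \frac{4}{5}$ ($j{\left(R,I \right)} = \frac{\left(-1\right) \left(-4\right)}{5} = \frac{1}{5} \cdot 4 = \frac{4}{5}$)
$o = \frac{5}{119}$ ($o = \frac{1}{\frac{4}{5} + 23} = \frac{1}{\frac{119}{5}} = \frac{5}{119} \approx 0.042017$)
$z{\left(K,F \right)} = F + K$
$z{\left(-2,0 \right)} o 19 = \left(0 - 2\right) \frac{5}{119} \cdot 19 = \left(-2\right) \frac{5}{119} \cdot 19 = \left(- \frac{10}{119}\right) 19 = - \frac{190}{119}$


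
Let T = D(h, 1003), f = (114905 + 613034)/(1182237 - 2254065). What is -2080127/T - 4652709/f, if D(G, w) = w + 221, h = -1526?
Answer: 6102456023663395/890997336 ≈ 6.8490e+6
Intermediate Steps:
f = -727939/1071828 (f = 727939/(-1071828) = 727939*(-1/1071828) = -727939/1071828 ≈ -0.67916)
D(G, w) = 221 + w
T = 1224 (T = 221 + 1003 = 1224)
-2080127/T - 4652709/f = -2080127/1224 - 4652709/(-727939/1071828) = -2080127*1/1224 - 4652709*(-1071828/727939) = -2080127/1224 + 4986903782052/727939 = 6102456023663395/890997336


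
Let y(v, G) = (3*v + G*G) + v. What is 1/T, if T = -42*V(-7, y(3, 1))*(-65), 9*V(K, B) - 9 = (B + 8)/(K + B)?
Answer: 3/11375 ≈ 0.00026374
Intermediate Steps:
y(v, G) = G² + 4*v (y(v, G) = (3*v + G²) + v = (G² + 3*v) + v = G² + 4*v)
V(K, B) = 1 + (8 + B)/(9*(B + K)) (V(K, B) = 1 + ((B + 8)/(K + B))/9 = 1 + ((8 + B)/(B + K))/9 = 1 + (8 + B)/(9*(B + K)))
T = 11375/3 (T = -42*(8/9 - 7 + 10*(1² + 4*3)/9)/((1² + 4*3) - 7)*(-65) = -42*(8/9 - 7 + 10*(1 + 12)/9)/((1 + 12) - 7)*(-65) = -42*(8/9 - 7 + (10/9)*13)/(13 - 7)*(-65) = -42*(8/9 - 7 + 130/9)/6*(-65) = -7*25/3*(-65) = -42*25/18*(-65) = -175/3*(-65) = 11375/3 ≈ 3791.7)
1/T = 1/(11375/3) = 3/11375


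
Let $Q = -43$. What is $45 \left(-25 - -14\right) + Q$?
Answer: $-538$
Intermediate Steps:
$45 \left(-25 - -14\right) + Q = 45 \left(-25 - -14\right) - 43 = 45 \left(-25 + 14\right) - 43 = 45 \left(-11\right) - 43 = -495 - 43 = -538$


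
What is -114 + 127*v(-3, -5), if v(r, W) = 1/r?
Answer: -469/3 ≈ -156.33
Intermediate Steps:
-114 + 127*v(-3, -5) = -114 + 127/(-3) = -114 + 127*(-⅓) = -114 - 127/3 = -469/3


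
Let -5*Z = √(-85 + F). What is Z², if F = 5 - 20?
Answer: -4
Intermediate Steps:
F = -15
Z = -2*I (Z = -√(-85 - 15)/5 = -2*I ≈ -2.0*I)
Z² = (-2*I)² = -4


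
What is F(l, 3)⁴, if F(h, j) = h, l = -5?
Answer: 625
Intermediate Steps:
F(l, 3)⁴ = (-5)⁴ = 625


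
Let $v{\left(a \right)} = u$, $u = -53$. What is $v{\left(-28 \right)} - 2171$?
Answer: $-2224$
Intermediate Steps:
$v{\left(a \right)} = -53$
$v{\left(-28 \right)} - 2171 = -53 - 2171 = -2224$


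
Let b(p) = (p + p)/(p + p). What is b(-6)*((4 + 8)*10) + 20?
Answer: 140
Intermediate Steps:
b(p) = 1 (b(p) = (2*p)/((2*p)) = (2*p)*(1/(2*p)) = 1)
b(-6)*((4 + 8)*10) + 20 = 1*((4 + 8)*10) + 20 = 1*(12*10) + 20 = 1*120 + 20 = 120 + 20 = 140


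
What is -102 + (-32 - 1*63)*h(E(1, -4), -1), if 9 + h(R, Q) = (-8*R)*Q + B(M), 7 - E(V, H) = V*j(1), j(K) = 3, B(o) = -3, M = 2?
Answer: -2002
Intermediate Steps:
E(V, H) = 7 - 3*V (E(V, H) = 7 - V*3 = 7 - 3*V)
h(R, Q) = -12 - 8*Q*R (h(R, Q) = -9 + ((-8*R)*Q - 3) = -9 + (-8*Q*R - 3) = -9 + (-3 - 8*Q*R) = -12 - 8*Q*R)
-102 + (-32 - 1*63)*h(E(1, -4), -1) = -102 + (-32 - 1*63)*(-12 - 8*(-1)*(7 - 3*1)) = -102 + (-32 - 63)*(-12 - 8*(-1)*(7 - 3)) = -102 - 95*(-12 - 8*(-1)*4) = -102 - 95*(-12 + 32) = -102 - 95*20 = -102 - 1900 = -2002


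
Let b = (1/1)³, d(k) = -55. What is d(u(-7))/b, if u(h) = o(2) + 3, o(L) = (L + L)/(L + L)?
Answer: -55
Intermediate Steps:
o(L) = 1 (o(L) = (2*L)/((2*L)) = (2*L)*(1/(2*L)) = 1)
u(h) = 4 (u(h) = 1 + 3 = 4)
b = 1 (b = 1³ = 1)
d(u(-7))/b = -55/1 = -55*1 = -55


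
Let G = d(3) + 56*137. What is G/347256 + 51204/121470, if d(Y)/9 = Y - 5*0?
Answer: 3119348959/7030197720 ≈ 0.44371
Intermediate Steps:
d(Y) = 9*Y (d(Y) = 9*(Y - 5*0) = 9*(Y + 0) = 9*Y)
G = 7699 (G = 9*3 + 56*137 = 27 + 7672 = 7699)
G/347256 + 51204/121470 = 7699/347256 + 51204/121470 = 7699*(1/347256) + 51204*(1/121470) = 7699/347256 + 8534/20245 = 3119348959/7030197720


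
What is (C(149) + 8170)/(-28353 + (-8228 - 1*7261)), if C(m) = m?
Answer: -2773/14614 ≈ -0.18975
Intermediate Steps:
(C(149) + 8170)/(-28353 + (-8228 - 1*7261)) = (149 + 8170)/(-28353 + (-8228 - 1*7261)) = 8319/(-28353 + (-8228 - 7261)) = 8319/(-28353 - 15489) = 8319/(-43842) = 8319*(-1/43842) = -2773/14614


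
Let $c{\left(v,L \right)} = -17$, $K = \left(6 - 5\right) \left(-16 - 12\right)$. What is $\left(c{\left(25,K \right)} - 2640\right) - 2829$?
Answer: $-5486$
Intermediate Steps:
$K = -28$ ($K = \left(6 - 5\right) \left(-28\right) = 1 \left(-28\right) = -28$)
$\left(c{\left(25,K \right)} - 2640\right) - 2829 = \left(-17 - 2640\right) - 2829 = -2657 - 2829 = -5486$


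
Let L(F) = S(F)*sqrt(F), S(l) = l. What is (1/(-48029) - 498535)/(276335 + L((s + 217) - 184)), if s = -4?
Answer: -1654150810120965/916885711338811 + 173594996991*sqrt(29)/916885711338811 ≈ -1.8031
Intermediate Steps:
L(F) = F**(3/2) (L(F) = F*sqrt(F) = F**(3/2))
(1/(-48029) - 498535)/(276335 + L((s + 217) - 184)) = (1/(-48029) - 498535)/(276335 + ((-4 + 217) - 184)**(3/2)) = (-1/48029 - 498535)/(276335 + (213 - 184)**(3/2)) = -23944137516/(48029*(276335 + 29**(3/2))) = -23944137516/(48029*(276335 + 29*sqrt(29)))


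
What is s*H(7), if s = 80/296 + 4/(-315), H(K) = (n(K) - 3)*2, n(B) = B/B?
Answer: -12008/11655 ≈ -1.0303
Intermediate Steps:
n(B) = 1
H(K) = -4 (H(K) = (1 - 3)*2 = -2*2 = -4)
s = 3002/11655 (s = 80*(1/296) + 4*(-1/315) = 10/37 - 4/315 = 3002/11655 ≈ 0.25757)
s*H(7) = (3002/11655)*(-4) = -12008/11655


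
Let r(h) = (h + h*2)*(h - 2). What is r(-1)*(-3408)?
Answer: -30672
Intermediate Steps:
r(h) = 3*h*(-2 + h) (r(h) = (h + 2*h)*(-2 + h) = (3*h)*(-2 + h) = 3*h*(-2 + h))
r(-1)*(-3408) = (3*(-1)*(-2 - 1))*(-3408) = (3*(-1)*(-3))*(-3408) = 9*(-3408) = -30672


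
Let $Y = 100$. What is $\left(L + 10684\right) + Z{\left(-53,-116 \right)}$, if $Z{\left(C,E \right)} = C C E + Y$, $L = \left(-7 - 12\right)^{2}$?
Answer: $-314699$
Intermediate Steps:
$L = 361$ ($L = \left(-19\right)^{2} = 361$)
$Z{\left(C,E \right)} = 100 + E C^{2}$ ($Z{\left(C,E \right)} = C C E + 100 = C^{2} E + 100 = E C^{2} + 100 = 100 + E C^{2}$)
$\left(L + 10684\right) + Z{\left(-53,-116 \right)} = \left(361 + 10684\right) + \left(100 - 116 \left(-53\right)^{2}\right) = 11045 + \left(100 - 325844\right) = 11045 - 325744 = -314699$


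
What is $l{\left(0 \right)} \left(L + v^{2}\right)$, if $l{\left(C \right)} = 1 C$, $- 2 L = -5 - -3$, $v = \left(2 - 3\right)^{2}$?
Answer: $0$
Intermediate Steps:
$v = 1$ ($v = \left(-1\right)^{2} = 1$)
$L = 1$ ($L = - \frac{-5 - -3}{2} = - \frac{-5 + 3}{2} = \left(- \frac{1}{2}\right) \left(-2\right) = 1$)
$l{\left(C \right)} = C$
$l{\left(0 \right)} \left(L + v^{2}\right) = 0 \left(1 + 1^{2}\right) = 0 \left(1 + 1\right) = 0 \cdot 2 = 0$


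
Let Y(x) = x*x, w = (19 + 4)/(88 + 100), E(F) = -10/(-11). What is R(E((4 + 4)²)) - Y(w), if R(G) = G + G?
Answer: 701061/388784 ≈ 1.8032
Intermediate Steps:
E(F) = 10/11 (E(F) = -10*(-1/11) = 10/11)
R(G) = 2*G
w = 23/188 ≈ 0.12234
Y(x) = x²
R(E((4 + 4)²)) - Y(w) = 2*(10/11) - (23/188)² = 20/11 - 1*529/35344 = 20/11 - 529/35344 = 701061/388784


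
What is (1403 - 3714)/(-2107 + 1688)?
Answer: 2311/419 ≈ 5.5155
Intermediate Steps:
(1403 - 3714)/(-2107 + 1688) = -2311/(-419) = -2311*(-1/419) = 2311/419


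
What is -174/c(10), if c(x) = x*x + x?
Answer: -87/55 ≈ -1.5818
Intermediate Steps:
c(x) = x + x² (c(x) = x² + x = x + x²)
-174/c(10) = -174*1/(10*(1 + 10)) = -174/(10*11) = -174/110 = -174*1/110 = -87/55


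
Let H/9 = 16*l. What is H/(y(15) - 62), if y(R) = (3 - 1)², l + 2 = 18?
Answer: -1152/29 ≈ -39.724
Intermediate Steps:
l = 16 (l = -2 + 18 = 16)
y(R) = 4 (y(R) = 2² = 4)
H = 2304 (H = 9*(16*16) = 9*256 = 2304)
H/(y(15) - 62) = 2304/(4 - 62) = 2304/(-58) = 2304*(-1/58) = -1152/29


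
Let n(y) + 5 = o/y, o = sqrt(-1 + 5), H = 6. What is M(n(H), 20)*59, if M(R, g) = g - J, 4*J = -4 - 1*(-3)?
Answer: 4779/4 ≈ 1194.8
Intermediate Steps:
o = 2 (o = sqrt(4) = 2)
J = -1/4 (J = (-4 - 1*(-3))/4 = (-4 + 3)/4 = (1/4)*(-1) = -1/4 ≈ -0.25000)
n(y) = -5 + 2/y
M(R, g) = 1/4 + g (M(R, g) = g - 1*(-1/4) = g + 1/4 = 1/4 + g)
M(n(H), 20)*59 = (1/4 + 20)*59 = (81/4)*59 = 4779/4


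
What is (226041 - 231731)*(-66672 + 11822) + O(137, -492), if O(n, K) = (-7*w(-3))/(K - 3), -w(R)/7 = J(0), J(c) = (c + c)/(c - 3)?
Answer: 312096500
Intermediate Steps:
J(c) = 2*c/(-3 + c) (J(c) = (2*c)/(-3 + c) = 2*c/(-3 + c))
w(R) = 0 (w(R) = -14*0/(-3 + 0) = -14*0/(-3) = -14*0*(-1)/3 = -7*0 = 0)
O(n, K) = 0 (O(n, K) = (-7*0)/(K - 3) = 0/(-3 + K) = 0)
(226041 - 231731)*(-66672 + 11822) + O(137, -492) = (226041 - 231731)*(-66672 + 11822) + 0 = -5690*(-54850) + 0 = 312096500 + 0 = 312096500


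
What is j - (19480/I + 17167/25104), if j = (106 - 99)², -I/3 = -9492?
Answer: 2837528357/59571792 ≈ 47.632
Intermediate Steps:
I = 28476 (I = -3*(-9492) = 28476)
j = 49 (j = 7² = 49)
j - (19480/I + 17167/25104) = 49 - (19480/28476 + 17167/25104) = 49 - (19480*(1/28476) + 17167*(1/25104)) = 49 - (4870/7119 + 17167/25104) = 49 - 1*81489451/59571792 = 49 - 81489451/59571792 = 2837528357/59571792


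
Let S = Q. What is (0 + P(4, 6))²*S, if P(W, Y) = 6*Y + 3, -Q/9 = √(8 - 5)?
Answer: -13689*√3 ≈ -23710.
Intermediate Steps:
Q = -9*√3 (Q = -9*√(8 - 5) = -9*√3 ≈ -15.588)
P(W, Y) = 3 + 6*Y
S = -9*√3 ≈ -15.588
(0 + P(4, 6))²*S = (0 + (3 + 6*6))²*(-9*√3) = (0 + (3 + 36))²*(-9*√3) = (0 + 39)²*(-9*√3) = 39²*(-9*√3) = 1521*(-9*√3) = -13689*√3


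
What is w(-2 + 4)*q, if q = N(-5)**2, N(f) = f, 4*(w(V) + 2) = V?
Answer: -75/2 ≈ -37.500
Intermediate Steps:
w(V) = -2 + V/4
q = 25 (q = (-5)**2 = 25)
w(-2 + 4)*q = (-2 + (-2 + 4)/4)*25 = (-2 + (1/4)*2)*25 = (-2 + 1/2)*25 = -3/2*25 = -75/2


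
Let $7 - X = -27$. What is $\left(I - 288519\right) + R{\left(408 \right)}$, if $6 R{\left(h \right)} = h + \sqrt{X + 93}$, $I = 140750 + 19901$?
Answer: $-127800 + \frac{\sqrt{127}}{6} \approx -1.278 \cdot 10^{5}$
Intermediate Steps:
$X = 34$ ($X = 7 - -27 = 7 + 27 = 34$)
$I = 160651$
$R{\left(h \right)} = \frac{h}{6} + \frac{\sqrt{127}}{6}$ ($R{\left(h \right)} = \frac{h + \sqrt{34 + 93}}{6} = \frac{h + \sqrt{127}}{6} = \frac{h}{6} + \frac{\sqrt{127}}{6}$)
$\left(I - 288519\right) + R{\left(408 \right)} = \left(160651 - 288519\right) + \left(\frac{1}{6} \cdot 408 + \frac{\sqrt{127}}{6}\right) = -127868 + \left(68 + \frac{\sqrt{127}}{6}\right) = -127800 + \frac{\sqrt{127}}{6}$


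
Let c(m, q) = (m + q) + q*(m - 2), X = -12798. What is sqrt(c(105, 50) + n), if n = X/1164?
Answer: sqrt(199245178)/194 ≈ 72.760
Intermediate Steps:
n = -2133/194 (n = -12798/1164 = -12798*1/1164 = -2133/194 ≈ -10.995)
c(m, q) = m + q + q*(-2 + m) (c(m, q) = (m + q) + q*(-2 + m) = m + q + q*(-2 + m))
sqrt(c(105, 50) + n) = sqrt((105 - 1*50 + 105*50) - 2133/194) = sqrt((105 - 50 + 5250) - 2133/194) = sqrt(5305 - 2133/194) = sqrt(1027037/194) = sqrt(199245178)/194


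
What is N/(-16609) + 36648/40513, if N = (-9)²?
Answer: 605405079/672880417 ≈ 0.89972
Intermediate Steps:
N = 81
N/(-16609) + 36648/40513 = 81/(-16609) + 36648/40513 = 81*(-1/16609) + 36648*(1/40513) = -81/16609 + 36648/40513 = 605405079/672880417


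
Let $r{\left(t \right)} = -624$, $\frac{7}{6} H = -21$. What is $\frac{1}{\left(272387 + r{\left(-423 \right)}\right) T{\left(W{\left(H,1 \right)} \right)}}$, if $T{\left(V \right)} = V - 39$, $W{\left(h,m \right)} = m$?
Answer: $- \frac{1}{10326994} \approx -9.6834 \cdot 10^{-8}$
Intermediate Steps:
$H = -18$ ($H = \frac{6}{7} \left(-21\right) = -18$)
$T{\left(V \right)} = -39 + V$ ($T{\left(V \right)} = V - 39 = -39 + V$)
$\frac{1}{\left(272387 + r{\left(-423 \right)}\right) T{\left(W{\left(H,1 \right)} \right)}} = \frac{1}{\left(272387 - 624\right) \left(-39 + 1\right)} = \frac{1}{271763 \left(-38\right)} = \frac{1}{271763} \left(- \frac{1}{38}\right) = - \frac{1}{10326994}$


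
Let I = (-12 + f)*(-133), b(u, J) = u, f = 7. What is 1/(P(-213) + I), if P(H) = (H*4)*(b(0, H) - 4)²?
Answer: -1/12967 ≈ -7.7119e-5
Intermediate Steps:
I = 665 (I = (-12 + 7)*(-133) = -5*(-133) = 665)
P(H) = 64*H (P(H) = (H*4)*(0 - 4)² = (4*H)*(-4)² = (4*H)*16 = 64*H)
1/(P(-213) + I) = 1/(64*(-213) + 665) = 1/(-13632 + 665) = 1/(-12967) = -1/12967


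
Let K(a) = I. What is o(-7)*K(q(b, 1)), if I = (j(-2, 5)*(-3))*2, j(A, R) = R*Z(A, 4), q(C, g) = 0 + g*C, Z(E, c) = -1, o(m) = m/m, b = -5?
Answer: 30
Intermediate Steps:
o(m) = 1
q(C, g) = C*g (q(C, g) = 0 + C*g = C*g)
j(A, R) = -R (j(A, R) = R*(-1) = -R)
I = 30 (I = (-1*5*(-3))*2 = -5*(-3)*2 = 15*2 = 30)
K(a) = 30
o(-7)*K(q(b, 1)) = 1*30 = 30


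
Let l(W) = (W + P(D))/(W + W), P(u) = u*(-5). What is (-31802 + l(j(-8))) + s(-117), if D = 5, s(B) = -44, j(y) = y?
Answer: -509503/16 ≈ -31844.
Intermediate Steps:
P(u) = -5*u
l(W) = (-25 + W)/(2*W) (l(W) = (W - 5*5)/(W + W) = (W - 25)/((2*W)) = (-25 + W)*(1/(2*W)) = (-25 + W)/(2*W))
(-31802 + l(j(-8))) + s(-117) = (-31802 + (1/2)*(-25 - 8)/(-8)) - 44 = (-31802 + (1/2)*(-1/8)*(-33)) - 44 = (-31802 + 33/16) - 44 = -508799/16 - 44 = -509503/16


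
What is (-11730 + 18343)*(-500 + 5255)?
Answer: 31444815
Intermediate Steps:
(-11730 + 18343)*(-500 + 5255) = 6613*4755 = 31444815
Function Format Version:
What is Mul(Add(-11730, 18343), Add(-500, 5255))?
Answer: 31444815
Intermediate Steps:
Mul(Add(-11730, 18343), Add(-500, 5255)) = Mul(6613, 4755) = 31444815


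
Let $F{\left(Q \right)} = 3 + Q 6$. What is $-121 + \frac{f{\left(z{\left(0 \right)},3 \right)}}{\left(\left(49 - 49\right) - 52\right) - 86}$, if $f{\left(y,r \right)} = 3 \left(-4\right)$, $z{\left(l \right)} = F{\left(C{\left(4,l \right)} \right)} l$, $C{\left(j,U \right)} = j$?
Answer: $- \frac{2781}{23} \approx -120.91$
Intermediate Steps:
$F{\left(Q \right)} = 3 + 6 Q$
$z{\left(l \right)} = 27 l$ ($z{\left(l \right)} = \left(3 + 6 \cdot 4\right) l = \left(3 + 24\right) l = 27 l$)
$f{\left(y,r \right)} = -12$
$-121 + \frac{f{\left(z{\left(0 \right)},3 \right)}}{\left(\left(49 - 49\right) - 52\right) - 86} = -121 + \frac{1}{\left(\left(49 - 49\right) - 52\right) - 86} \left(-12\right) = -121 + \frac{1}{\left(0 - 52\right) - 86} \left(-12\right) = -121 + \frac{1}{-52 - 86} \left(-12\right) = -121 + \frac{1}{-138} \left(-12\right) = -121 - - \frac{2}{23} = -121 + \frac{2}{23} = - \frac{2781}{23}$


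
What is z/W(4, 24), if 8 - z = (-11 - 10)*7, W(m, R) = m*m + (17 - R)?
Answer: 155/9 ≈ 17.222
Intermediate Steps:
W(m, R) = 17 + m**2 - R (W(m, R) = m**2 + (17 - R) = 17 + m**2 - R)
z = 155 (z = 8 - (-11 - 10)*7 = 8 - (-21)*7 = 8 - 1*(-147) = 8 + 147 = 155)
z/W(4, 24) = 155/(17 + 4**2 - 1*24) = 155/(17 + 16 - 24) = 155/9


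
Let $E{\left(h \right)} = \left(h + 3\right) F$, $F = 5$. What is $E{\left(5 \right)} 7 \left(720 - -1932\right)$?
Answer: $742560$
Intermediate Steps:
$E{\left(h \right)} = 15 + 5 h$ ($E{\left(h \right)} = \left(h + 3\right) 5 = \left(3 + h\right) 5 = 15 + 5 h$)
$E{\left(5 \right)} 7 \left(720 - -1932\right) = \left(15 + 5 \cdot 5\right) 7 \left(720 - -1932\right) = \left(15 + 25\right) 7 \left(720 + 1932\right) = 40 \cdot 7 \cdot 2652 = 280 \cdot 2652 = 742560$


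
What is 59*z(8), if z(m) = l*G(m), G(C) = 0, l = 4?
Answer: 0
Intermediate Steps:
z(m) = 0 (z(m) = 4*0 = 0)
59*z(8) = 59*0 = 0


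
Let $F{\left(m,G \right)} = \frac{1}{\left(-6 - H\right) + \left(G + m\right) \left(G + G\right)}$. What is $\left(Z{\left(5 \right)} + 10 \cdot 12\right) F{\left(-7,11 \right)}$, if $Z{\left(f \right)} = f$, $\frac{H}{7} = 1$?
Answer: $\frac{5}{3} \approx 1.6667$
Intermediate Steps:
$H = 7$ ($H = 7 \cdot 1 = 7$)
$F{\left(m,G \right)} = \frac{1}{-13 + 2 G \left(G + m\right)}$ ($F{\left(m,G \right)} = \frac{1}{\left(-6 - 7\right) + \left(G + m\right) \left(G + G\right)} = \frac{1}{\left(-6 - 7\right) + \left(G + m\right) 2 G} = \frac{1}{-13 + 2 G \left(G + m\right)}$)
$\left(Z{\left(5 \right)} + 10 \cdot 12\right) F{\left(-7,11 \right)} = \frac{5 + 10 \cdot 12}{-13 + 2 \cdot 11^{2} + 2 \cdot 11 \left(-7\right)} = \frac{5 + 120}{-13 + 2 \cdot 121 - 154} = \frac{125}{-13 + 242 - 154} = \frac{125}{75} = 125 \cdot \frac{1}{75} = \frac{5}{3}$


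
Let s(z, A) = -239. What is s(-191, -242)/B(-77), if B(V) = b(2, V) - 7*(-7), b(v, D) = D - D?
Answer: -239/49 ≈ -4.8775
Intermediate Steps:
b(v, D) = 0
B(V) = 49 (B(V) = 0 - 7*(-7) = 0 + 49 = 49)
s(-191, -242)/B(-77) = -239/49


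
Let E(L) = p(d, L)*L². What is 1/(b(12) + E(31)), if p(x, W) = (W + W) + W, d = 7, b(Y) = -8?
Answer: 1/89365 ≈ 1.1190e-5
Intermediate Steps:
p(x, W) = 3*W (p(x, W) = 2*W + W = 3*W)
E(L) = 3*L³ (E(L) = (3*L)*L² = 3*L³)
1/(b(12) + E(31)) = 1/(-8 + 3*31³) = 1/(-8 + 3*29791) = 1/(-8 + 89373) = 1/89365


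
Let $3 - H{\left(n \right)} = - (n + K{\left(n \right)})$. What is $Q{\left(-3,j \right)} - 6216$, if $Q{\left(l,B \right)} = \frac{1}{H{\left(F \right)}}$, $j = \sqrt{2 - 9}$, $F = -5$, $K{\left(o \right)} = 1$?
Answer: $-6217$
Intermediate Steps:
$H{\left(n \right)} = 4 + n$ ($H{\left(n \right)} = 3 - - (n + 1) = 3 - - (1 + n) = 3 - \left(-1 - n\right) = 3 + \left(1 + n\right) = 4 + n$)
$j = i \sqrt{7}$ ($j = \sqrt{-7} = i \sqrt{7} \approx 2.6458 i$)
$Q{\left(l,B \right)} = -1$ ($Q{\left(l,B \right)} = \frac{1}{4 - 5} = \frac{1}{-1} = -1$)
$Q{\left(-3,j \right)} - 6216 = -1 - 6216 = -6217$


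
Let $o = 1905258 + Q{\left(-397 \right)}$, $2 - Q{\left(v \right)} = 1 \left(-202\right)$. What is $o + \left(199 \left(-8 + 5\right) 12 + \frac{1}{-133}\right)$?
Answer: $\frac{252473633}{133} \approx 1.8983 \cdot 10^{6}$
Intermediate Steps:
$Q{\left(v \right)} = 204$ ($Q{\left(v \right)} = 2 - 1 \left(-202\right) = 2 - -202 = 2 + 202 = 204$)
$o = 1905462$ ($o = 1905258 + 204 = 1905462$)
$o + \left(199 \left(-8 + 5\right) 12 + \frac{1}{-133}\right) = 1905462 + \left(199 \left(-8 + 5\right) 12 + \frac{1}{-133}\right) = 1905462 + \left(199 \left(\left(-3\right) 12\right) - \frac{1}{133}\right) = 1905462 + \left(199 \left(-36\right) - \frac{1}{133}\right) = 1905462 - \frac{952813}{133} = \frac{252473633}{133}$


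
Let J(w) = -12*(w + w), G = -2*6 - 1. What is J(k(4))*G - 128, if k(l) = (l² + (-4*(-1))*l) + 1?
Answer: 10168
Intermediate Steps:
k(l) = 1 + l² + 4*l (k(l) = (l² + 4*l) + 1 = 1 + l² + 4*l)
G = -13 (G = -12 - 1 = -13)
J(w) = -24*w
J(k(4))*G - 128 = -24*(1 + 4² + 4*4)*(-13) - 128 = -24*(1 + 16 + 16)*(-13) - 128 = -24*33*(-13) - 128 = -792*(-13) - 128 = 10296 - 128 = 10168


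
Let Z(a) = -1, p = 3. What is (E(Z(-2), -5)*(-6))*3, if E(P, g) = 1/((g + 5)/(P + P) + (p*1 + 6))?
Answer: -2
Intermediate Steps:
E(P, g) = 1/(9 + (5 + g)/(2*P)) (E(P, g) = 1/((g + 5)/(P + P) + (3*1 + 6)) = 1/((5 + g)/((2*P)) + (3 + 6)) = 1/((5 + g)*(1/(2*P)) + 9) = 1/((5 + g)/(2*P) + 9) = 1/(9 + (5 + g)/(2*P)))
(E(Z(-2), -5)*(-6))*3 = ((2*(-1)/(5 - 5 + 18*(-1)))*(-6))*3 = ((2*(-1)/(5 - 5 - 18))*(-6))*3 = ((2*(-1)/(-18))*(-6))*3 = ((2*(-1)*(-1/18))*(-6))*3 = ((⅑)*(-6))*3 = -⅔*3 = -2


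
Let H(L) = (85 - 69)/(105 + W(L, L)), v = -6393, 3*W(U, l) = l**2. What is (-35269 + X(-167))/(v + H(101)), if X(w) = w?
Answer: 31053748/5602395 ≈ 5.5429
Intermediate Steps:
W(U, l) = l**2/3
H(L) = 16/(105 + L**2/3) (H(L) = (85 - 69)/(105 + L**2/3) = 16/(105 + L**2/3))
(-35269 + X(-167))/(v + H(101)) = (-35269 - 167)/(-6393 + 48/(315 + 101**2)) = -35436/(-6393 + 48/(315 + 10201)) = -35436/(-6393 + 48/10516) = -35436/(-6393 + 48*(1/10516)) = -35436/(-6393 + 12/2629) = -35436/(-16807185/2629) = -35436*(-2629/16807185) = 31053748/5602395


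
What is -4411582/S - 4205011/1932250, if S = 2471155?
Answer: -3783102655441/954977849750 ≈ -3.9615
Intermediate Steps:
-4411582/S - 4205011/1932250 = -4411582/2471155 - 4205011/1932250 = -3783102655441/954977849750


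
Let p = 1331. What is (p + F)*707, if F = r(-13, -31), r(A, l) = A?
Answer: 931826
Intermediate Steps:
F = -13
(p + F)*707 = (1331 - 13)*707 = 1318*707 = 931826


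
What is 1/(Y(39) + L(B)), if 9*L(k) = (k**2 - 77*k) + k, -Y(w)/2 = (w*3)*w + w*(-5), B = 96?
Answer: -3/25568 ≈ -0.00011733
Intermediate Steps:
Y(w) = -6*w**2 + 10*w (Y(w) = -2*((w*3)*w + w*(-5)) = -2*((3*w)*w - 5*w) = -2*(3*w**2 - 5*w) = -2*(-5*w + 3*w**2) = -6*w**2 + 10*w)
L(k) = -76*k/9 + k**2/9 (L(k) = ((k**2 - 77*k) + k)/9 = (k**2 - 76*k)/9 = -76*k/9 + k**2/9)
1/(Y(39) + L(B)) = 1/(2*39*(5 - 3*39) + (1/9)*96*(-76 + 96)) = 1/(2*39*(5 - 117) + (1/9)*96*20) = 1/(2*39*(-112) + 640/3) = 1/(-8736 + 640/3) = 1/(-25568/3) = -3/25568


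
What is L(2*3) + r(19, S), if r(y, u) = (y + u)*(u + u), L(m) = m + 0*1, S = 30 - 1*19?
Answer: 666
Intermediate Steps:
S = 11 (S = 30 - 19 = 11)
L(m) = m (L(m) = m + 0 = m)
r(y, u) = 2*u*(u + y) (r(y, u) = (u + y)*(2*u) = 2*u*(u + y))
L(2*3) + r(19, S) = 2*3 + 2*11*(11 + 19) = 6 + 2*11*30 = 6 + 660 = 666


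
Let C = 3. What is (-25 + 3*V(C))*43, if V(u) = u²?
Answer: 86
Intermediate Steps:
(-25 + 3*V(C))*43 = (-25 + 3*3²)*43 = (-25 + 3*9)*43 = (-25 + 27)*43 = 2*43 = 86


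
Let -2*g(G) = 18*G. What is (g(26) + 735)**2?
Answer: 251001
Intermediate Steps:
g(G) = -9*G
(g(26) + 735)**2 = (-9*26 + 735)**2 = (-234 + 735)**2 = 501**2 = 251001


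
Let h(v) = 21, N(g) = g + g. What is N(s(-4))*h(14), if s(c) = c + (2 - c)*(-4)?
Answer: -1176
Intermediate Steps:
s(c) = -8 + 5*c (s(c) = c + (-8 + 4*c) = -8 + 5*c)
N(g) = 2*g
N(s(-4))*h(14) = (2*(-8 + 5*(-4)))*21 = (2*(-8 - 20))*21 = (2*(-28))*21 = -56*21 = -1176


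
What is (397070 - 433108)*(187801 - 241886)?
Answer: 1949115230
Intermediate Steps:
(397070 - 433108)*(187801 - 241886) = -36038*(-54085) = 1949115230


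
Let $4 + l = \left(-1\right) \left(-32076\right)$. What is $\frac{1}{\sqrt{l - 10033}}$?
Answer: $\frac{\sqrt{22039}}{22039} \approx 0.006736$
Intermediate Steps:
$l = 32072$ ($l = -4 - -32076 = -4 + 32076 = 32072$)
$\frac{1}{\sqrt{l - 10033}} = \frac{1}{\sqrt{32072 - 10033}} = \frac{1}{\sqrt{22039}} = \frac{\sqrt{22039}}{22039}$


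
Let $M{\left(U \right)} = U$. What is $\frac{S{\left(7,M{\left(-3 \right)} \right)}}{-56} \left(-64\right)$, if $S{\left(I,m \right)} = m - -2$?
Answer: $- \frac{8}{7} \approx -1.1429$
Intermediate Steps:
$S{\left(I,m \right)} = 2 + m$ ($S{\left(I,m \right)} = m + 2 = 2 + m$)
$\frac{S{\left(7,M{\left(-3 \right)} \right)}}{-56} \left(-64\right) = \frac{2 - 3}{-56} \left(-64\right) = \left(-1\right) \left(- \frac{1}{56}\right) \left(-64\right) = \frac{1}{56} \left(-64\right) = - \frac{8}{7}$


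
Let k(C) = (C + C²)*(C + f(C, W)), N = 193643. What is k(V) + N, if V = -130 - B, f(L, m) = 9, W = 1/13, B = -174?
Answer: 298583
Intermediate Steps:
W = 1/13 ≈ 0.076923
V = 44 (V = -130 - 1*(-174) = -130 + 174 = 44)
k(C) = (9 + C)*(C + C²) (k(C) = (C + C²)*(C + 9) = (C + C²)*(9 + C) = (9 + C)*(C + C²))
k(V) + N = 44*(9 + 44² + 10*44) + 193643 = 44*(9 + 1936 + 440) + 193643 = 44*2385 + 193643 = 104940 + 193643 = 298583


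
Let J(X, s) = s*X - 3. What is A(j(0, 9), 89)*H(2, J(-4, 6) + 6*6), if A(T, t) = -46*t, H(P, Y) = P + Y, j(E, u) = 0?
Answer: -45034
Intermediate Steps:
J(X, s) = -3 + X*s (J(X, s) = X*s - 3 = -3 + X*s)
A(j(0, 9), 89)*H(2, J(-4, 6) + 6*6) = (-46*89)*(2 + ((-3 - 4*6) + 6*6)) = -4094*(2 + ((-3 - 24) + 36)) = -4094*(2 + (-27 + 36)) = -4094*(2 + 9) = -4094*11 = -45034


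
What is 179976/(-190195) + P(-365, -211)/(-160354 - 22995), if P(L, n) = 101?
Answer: -33017629319/34872063055 ≈ -0.94682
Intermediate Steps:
179976/(-190195) + P(-365, -211)/(-160354 - 22995) = 179976/(-190195) + 101/(-160354 - 22995) = 179976*(-1/190195) + 101/(-183349) = -179976/190195 + 101*(-1/183349) = -179976/190195 - 101/183349 = -33017629319/34872063055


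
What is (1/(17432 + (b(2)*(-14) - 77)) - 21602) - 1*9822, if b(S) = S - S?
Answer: -545363519/17355 ≈ -31424.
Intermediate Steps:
b(S) = 0
(1/(17432 + (b(2)*(-14) - 77)) - 21602) - 1*9822 = (1/(17432 + (0*(-14) - 77)) - 21602) - 1*9822 = (1/(17432 + (0 - 77)) - 21602) - 9822 = (1/(17432 - 77) - 21602) - 9822 = (1/17355 - 21602) - 9822 = -374902709/17355 - 9822 = -545363519/17355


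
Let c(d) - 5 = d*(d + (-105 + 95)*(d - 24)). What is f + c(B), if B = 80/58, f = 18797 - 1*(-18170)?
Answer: 31357452/841 ≈ 37286.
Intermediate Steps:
f = 36967 (f = 18797 + 18170 = 36967)
B = 40/29 (B = 80*(1/58) = 40/29 ≈ 1.3793)
c(d) = 5 + d*(240 - 9*d) (c(d) = 5 + d*(d + (-105 + 95)*(d - 24)) = 5 + d*(d - 10*(-24 + d)) = 5 + d*(d + (240 - 10*d)) = 5 + d*(240 - 9*d))
f + c(B) = 36967 + (5 - 9*(40/29)**2 + 240*(40/29)) = 36967 + (5 - 9*1600/841 + 9600/29) = 36967 + (5 - 14400/841 + 9600/29) = 36967 + 268205/841 = 31357452/841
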